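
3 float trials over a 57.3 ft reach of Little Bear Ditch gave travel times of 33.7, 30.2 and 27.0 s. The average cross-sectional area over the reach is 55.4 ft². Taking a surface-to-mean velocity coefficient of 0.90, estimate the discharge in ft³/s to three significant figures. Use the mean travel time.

94.3 ft³/s

t̄ = (33.7 + 30.2 + 27.0) / 3 = 30.3 s
v_surface = L / t̄ = 57.3 / 30.3 = 1.891 ft/s
v_mean = 0.90 × 1.891 = 1.702 ft/s
Q = A × v_mean = 55.4 × 1.702 = 94.29 ft³/s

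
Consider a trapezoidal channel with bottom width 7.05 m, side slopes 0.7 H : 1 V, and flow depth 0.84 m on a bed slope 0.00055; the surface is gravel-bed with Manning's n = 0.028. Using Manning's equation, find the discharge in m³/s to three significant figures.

4.26 m³/s

A = (b + z·y)·y = (7.05 + 0.7×0.84)×0.84 = 6.416 m²
P = b + 2y√(1+z²) = 7.05 + 2×0.84×√(1+0.7²) = 9.101 m
R = A/P = 6.416/9.101 = 0.7050 m
Q = (1/n)·A·R^(2/3)·S^(1/2) = (1/0.028) × 6.416 × 0.7050^(2/3) × 0.00055^(1/2) = 4.257 m³/s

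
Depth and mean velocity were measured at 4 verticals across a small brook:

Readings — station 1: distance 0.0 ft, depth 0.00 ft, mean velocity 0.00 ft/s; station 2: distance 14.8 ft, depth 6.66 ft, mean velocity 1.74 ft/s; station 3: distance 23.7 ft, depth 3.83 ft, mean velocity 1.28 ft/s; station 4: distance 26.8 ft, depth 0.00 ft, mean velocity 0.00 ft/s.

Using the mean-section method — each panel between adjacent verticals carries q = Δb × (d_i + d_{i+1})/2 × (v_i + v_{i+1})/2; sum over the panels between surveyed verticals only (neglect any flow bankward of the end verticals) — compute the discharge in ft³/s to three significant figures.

117 ft³/s

Panel 1-2: Δb = 14.8 ft, d̄ = (0.00+6.66)/2 = 3.33, v̄ = (0.00+1.74)/2 = 0.87 → q = 14.8×3.33×0.87 = 42.88 ft³/s
Panel 2-3: Δb = 8.9 ft, d̄ = (6.66+3.83)/2 = 5.245, v̄ = (1.74+1.28)/2 = 1.51 → q = 8.9×5.245×1.51 = 70.49 ft³/s
Panel 3-4: Δb = 3.1 ft, d̄ = (3.83+0.00)/2 = 1.915, v̄ = (1.28+0.00)/2 = 0.64 → q = 3.1×1.915×0.64 = 3.799 ft³/s
Q = Σ q = 117.2 ft³/s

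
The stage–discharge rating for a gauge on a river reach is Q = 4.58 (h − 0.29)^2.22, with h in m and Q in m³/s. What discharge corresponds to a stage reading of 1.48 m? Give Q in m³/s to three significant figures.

Q = 4.58 × (1.48 − 0.29)^2.22 = 4.58 × 1.19^2.22 = 6.739 m³/s

6.74 m³/s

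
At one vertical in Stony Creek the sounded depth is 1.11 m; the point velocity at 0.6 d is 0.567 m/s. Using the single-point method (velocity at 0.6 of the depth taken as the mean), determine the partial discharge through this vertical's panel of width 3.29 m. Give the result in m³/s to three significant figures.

2.07 m³/s

v̄ = v₀.₆ = 0.567 m/s
q = v̄ × d × w = 0.5670 × 1.11 × 3.29 = 2.071 m³/s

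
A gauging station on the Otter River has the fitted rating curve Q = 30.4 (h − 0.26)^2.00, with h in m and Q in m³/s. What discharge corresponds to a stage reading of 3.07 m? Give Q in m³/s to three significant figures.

240 m³/s

Q = 30.4 × (3.07 − 0.26)^2.00 = 30.4 × 2.81^2.00 = 240.0 m³/s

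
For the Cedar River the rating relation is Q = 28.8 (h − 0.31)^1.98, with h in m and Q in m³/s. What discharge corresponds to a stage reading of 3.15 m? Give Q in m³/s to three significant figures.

Q = 28.8 × (3.15 − 0.31)^1.98 = 28.8 × 2.84^1.98 = 227.5 m³/s

227 m³/s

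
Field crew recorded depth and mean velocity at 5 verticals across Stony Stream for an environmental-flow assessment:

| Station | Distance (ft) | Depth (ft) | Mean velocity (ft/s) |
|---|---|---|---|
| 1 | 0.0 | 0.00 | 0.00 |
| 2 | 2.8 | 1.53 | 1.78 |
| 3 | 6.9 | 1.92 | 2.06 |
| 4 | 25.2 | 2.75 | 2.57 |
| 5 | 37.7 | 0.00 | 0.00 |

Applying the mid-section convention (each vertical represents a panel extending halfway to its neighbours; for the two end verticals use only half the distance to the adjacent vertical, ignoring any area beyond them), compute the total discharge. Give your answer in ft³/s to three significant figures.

163 ft³/s

w_2 = (6.9 − 0.0)/2 = 3.45 ft; q_2 = 1.78 × 1.53 × 3.45 = 9.396 ft³/s
w_3 = (25.2 − 2.8)/2 = 11.2 ft; q_3 = 2.06 × 1.92 × 11.2 = 44.30 ft³/s
w_4 = (37.7 − 6.9)/2 = 15.4 ft; q_4 = 2.57 × 2.75 × 15.4 = 108.8 ft³/s
Stations 1, 5 contribute zero (depth or velocity is 0).
Q = Σ qᵢ = 162.5 ft³/s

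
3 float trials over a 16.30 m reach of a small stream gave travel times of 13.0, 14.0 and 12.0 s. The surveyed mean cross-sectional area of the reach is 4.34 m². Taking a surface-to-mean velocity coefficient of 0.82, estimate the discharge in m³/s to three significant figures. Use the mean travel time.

t̄ = (13.0 + 14.0 + 12.0) / 3 = 13 s
v_surface = L / t̄ = 16.30 / 13 = 1.254 m/s
v_mean = 0.82 × 1.254 = 1.028 m/s
Q = A × v_mean = 4.34 × 1.028 = 4.462 m³/s

4.46 m³/s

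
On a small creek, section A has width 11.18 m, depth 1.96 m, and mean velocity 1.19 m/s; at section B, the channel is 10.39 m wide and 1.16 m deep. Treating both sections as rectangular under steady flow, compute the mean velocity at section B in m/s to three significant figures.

2.16 m/s

Q = A₁V₁ = (11.18×1.96) × 1.19 = 26.08 m³/s
A₂ = 10.39 × 1.16 = 12.05 m²
V₂ = Q/A₂ = 26.08/12.05 = 2.164 m/s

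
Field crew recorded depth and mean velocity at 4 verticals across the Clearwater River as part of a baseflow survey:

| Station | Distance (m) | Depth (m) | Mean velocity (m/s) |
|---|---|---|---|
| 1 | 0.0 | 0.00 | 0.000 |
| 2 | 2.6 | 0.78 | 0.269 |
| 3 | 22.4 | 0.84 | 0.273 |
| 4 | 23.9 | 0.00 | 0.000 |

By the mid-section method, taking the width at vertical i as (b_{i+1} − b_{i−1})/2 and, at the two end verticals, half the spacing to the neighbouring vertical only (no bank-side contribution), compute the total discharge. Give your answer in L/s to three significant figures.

4790 L/s

w_2 = (22.4 − 0.0)/2 = 11.2 m; q_2 = 0.269 × 0.78 × 11.2 = 2.350 m³/s
w_3 = (23.9 − 2.6)/2 = 10.65 m; q_3 = 0.273 × 0.84 × 10.65 = 2.442 m³/s
Stations 1, 4 contribute zero (depth or velocity is 0).
Q = Σ qᵢ = 4.792 m³/s
= 4.792 × 1000 = 4792 L/s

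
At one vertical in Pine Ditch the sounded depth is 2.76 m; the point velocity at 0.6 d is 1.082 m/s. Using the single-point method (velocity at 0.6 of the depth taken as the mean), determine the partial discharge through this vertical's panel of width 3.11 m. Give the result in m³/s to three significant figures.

9.29 m³/s

v̄ = v₀.₆ = 1.082 m/s
q = v̄ × d × w = 1.082 × 2.76 × 3.11 = 9.287 m³/s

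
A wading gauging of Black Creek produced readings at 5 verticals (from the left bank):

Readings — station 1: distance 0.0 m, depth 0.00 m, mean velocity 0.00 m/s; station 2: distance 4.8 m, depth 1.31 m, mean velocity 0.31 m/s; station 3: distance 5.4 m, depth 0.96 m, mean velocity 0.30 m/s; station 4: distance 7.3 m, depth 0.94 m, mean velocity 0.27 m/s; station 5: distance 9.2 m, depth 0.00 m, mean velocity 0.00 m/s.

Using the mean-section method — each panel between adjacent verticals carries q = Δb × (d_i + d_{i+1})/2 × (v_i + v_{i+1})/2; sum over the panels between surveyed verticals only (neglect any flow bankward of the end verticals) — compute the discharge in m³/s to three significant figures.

Panel 1-2: Δb = 4.8 m, d̄ = (0.00+1.31)/2 = 0.655, v̄ = (0.00+0.31)/2 = 0.155 → q = 4.8×0.655×0.155 = 0.4873 m³/s
Panel 2-3: Δb = 0.6 m, d̄ = (1.31+0.96)/2 = 1.135, v̄ = (0.31+0.30)/2 = 0.305 → q = 0.6×1.135×0.305 = 0.2077 m³/s
Panel 3-4: Δb = 1.9 m, d̄ = (0.96+0.94)/2 = 0.95, v̄ = (0.30+0.27)/2 = 0.285 → q = 1.9×0.95×0.285 = 0.5144 m³/s
Panel 4-5: Δb = 1.9 m, d̄ = (0.94+0.00)/2 = 0.47, v̄ = (0.27+0.00)/2 = 0.135 → q = 1.9×0.47×0.135 = 0.1206 m³/s
Q = Σ q = 1.330 m³/s

1.33 m³/s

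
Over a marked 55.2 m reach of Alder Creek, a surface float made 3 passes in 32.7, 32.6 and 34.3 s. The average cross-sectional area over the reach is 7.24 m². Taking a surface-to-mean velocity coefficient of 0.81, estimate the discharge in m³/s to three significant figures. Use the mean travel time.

t̄ = (32.7 + 32.6 + 34.3) / 3 = 33.2 s
v_surface = L / t̄ = 55.2 / 33.2 = 1.663 m/s
v_mean = 0.81 × 1.663 = 1.347 m/s
Q = A × v_mean = 7.24 × 1.347 = 9.750 m³/s

9.75 m³/s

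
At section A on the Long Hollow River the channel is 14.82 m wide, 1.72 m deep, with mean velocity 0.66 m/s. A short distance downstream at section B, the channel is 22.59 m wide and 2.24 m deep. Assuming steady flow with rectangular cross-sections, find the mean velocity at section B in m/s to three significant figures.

Q = A₁V₁ = (14.82×1.72) × 0.66 = 16.82 m³/s
A₂ = 22.59 × 2.24 = 50.60 m²
V₂ = Q/A₂ = 16.82/50.60 = 0.3325 m/s

0.332 m/s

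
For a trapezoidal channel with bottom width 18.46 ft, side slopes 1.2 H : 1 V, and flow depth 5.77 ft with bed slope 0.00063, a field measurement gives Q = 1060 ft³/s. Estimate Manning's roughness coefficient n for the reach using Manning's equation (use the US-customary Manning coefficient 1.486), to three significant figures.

A = (b + z·y)·y = (18.46 + 1.2×5.77)×5.77 = 146.5 ft²
P = b + 2y√(1+z²) = 18.46 + 2×5.77×√(1+1.2²) = 36.49 ft
R = A/P = 146.5/36.49 = 4.014 ft
n = (1.486/Q)·A·R^(2/3)·S^(1/2) = (1.486/1060) × 146.5 × 2.526 × 0.02510 = 0.01302

0.0130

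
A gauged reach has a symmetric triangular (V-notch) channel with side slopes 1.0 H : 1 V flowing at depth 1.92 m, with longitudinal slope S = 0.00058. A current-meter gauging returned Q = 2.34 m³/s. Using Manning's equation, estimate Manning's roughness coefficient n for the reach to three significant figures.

0.0293

A = z·y² = 1.0×1.92² = 3.686 m²
P = 2y√(1+z²) = 2×1.92×√(1+1.0²) = 5.431 m
R = A/P = 3.686/5.431 = 0.6788 m
n = (1/Q)·A·R^(2/3)·S^(1/2) = (1/2.34) × 3.686 × 0.7724 × 0.02408 = 0.02930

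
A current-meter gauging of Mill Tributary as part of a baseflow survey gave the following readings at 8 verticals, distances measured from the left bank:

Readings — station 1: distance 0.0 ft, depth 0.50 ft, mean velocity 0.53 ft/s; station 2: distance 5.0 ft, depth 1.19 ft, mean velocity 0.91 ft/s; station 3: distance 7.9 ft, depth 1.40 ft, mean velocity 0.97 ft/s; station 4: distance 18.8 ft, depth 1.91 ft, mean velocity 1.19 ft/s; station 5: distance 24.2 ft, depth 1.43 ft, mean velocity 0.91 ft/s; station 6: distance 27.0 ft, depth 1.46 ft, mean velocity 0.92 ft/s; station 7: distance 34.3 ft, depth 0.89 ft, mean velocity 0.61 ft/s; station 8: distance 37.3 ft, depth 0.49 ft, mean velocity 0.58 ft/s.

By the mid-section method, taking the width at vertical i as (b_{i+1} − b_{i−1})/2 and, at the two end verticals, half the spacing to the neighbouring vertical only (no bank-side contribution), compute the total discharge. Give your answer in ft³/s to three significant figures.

w_1 = (5.0 − 0.0)/2 = 2.5 ft; q_1 = 0.53 × 0.50 × 2.5 = 0.6625 ft³/s
w_2 = (7.9 − 0.0)/2 = 3.95 ft; q_2 = 0.91 × 1.19 × 3.95 = 4.277 ft³/s
w_3 = (18.8 − 5.0)/2 = 6.9 ft; q_3 = 0.97 × 1.40 × 6.9 = 9.370 ft³/s
w_4 = (24.2 − 7.9)/2 = 8.15 ft; q_4 = 1.19 × 1.91 × 8.15 = 18.52 ft³/s
w_5 = (27.0 − 18.8)/2 = 4.1 ft; q_5 = 0.91 × 1.43 × 4.1 = 5.335 ft³/s
w_6 = (34.3 − 24.2)/2 = 5.05 ft; q_6 = 0.92 × 1.46 × 5.05 = 6.783 ft³/s
w_7 = (37.3 − 27.0)/2 = 5.15 ft; q_7 = 0.61 × 0.89 × 5.15 = 2.796 ft³/s
w_8 = (37.3 − 34.3)/2 = 1.5 ft; q_8 = 0.58 × 0.49 × 1.5 = 0.4263 ft³/s
Q = Σ qᵢ = 48.18 ft³/s

48.2 ft³/s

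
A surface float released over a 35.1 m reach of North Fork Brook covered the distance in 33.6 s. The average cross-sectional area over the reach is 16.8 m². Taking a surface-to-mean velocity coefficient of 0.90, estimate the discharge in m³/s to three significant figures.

v_surface = L / t̄ = 35.1 / 33.6 = 1.045 m/s
v_mean = 0.90 × 1.045 = 0.9402 m/s
Q = A × v_mean = 16.8 × 0.9402 = 15.80 m³/s

15.8 m³/s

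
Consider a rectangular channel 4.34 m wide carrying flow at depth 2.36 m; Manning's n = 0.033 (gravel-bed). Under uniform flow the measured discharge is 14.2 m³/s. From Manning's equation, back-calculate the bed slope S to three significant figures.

A = b·y = 4.34 × 2.36 = 10.24 m²
P = b + 2y = 4.34 + 2×2.36 = 9.060 m
R = A/P = 10.24/9.060 = 1.131 m
S = (Q·n / (1·A·R^(2/3)))² = (14.2×0.033 / (1×10.24×1.085))² = 0.001777

0.00178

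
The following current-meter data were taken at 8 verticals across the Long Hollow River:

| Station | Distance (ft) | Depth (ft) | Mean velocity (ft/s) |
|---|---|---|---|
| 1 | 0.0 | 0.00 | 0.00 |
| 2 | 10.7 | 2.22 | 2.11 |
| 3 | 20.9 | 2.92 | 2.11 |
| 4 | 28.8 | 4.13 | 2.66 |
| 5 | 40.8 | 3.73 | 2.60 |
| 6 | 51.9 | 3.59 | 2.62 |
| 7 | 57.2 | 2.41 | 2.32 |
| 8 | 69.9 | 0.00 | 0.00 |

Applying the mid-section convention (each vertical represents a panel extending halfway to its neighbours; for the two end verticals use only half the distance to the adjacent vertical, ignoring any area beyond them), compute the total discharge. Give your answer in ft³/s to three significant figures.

w_2 = (20.9 − 0.0)/2 = 10.45 ft; q_2 = 2.11 × 2.22 × 10.45 = 48.95 ft³/s
w_3 = (28.8 − 10.7)/2 = 9.05 ft; q_3 = 2.11 × 2.92 × 9.05 = 55.76 ft³/s
w_4 = (40.8 − 20.9)/2 = 9.95 ft; q_4 = 2.66 × 4.13 × 9.95 = 109.3 ft³/s
w_5 = (51.9 − 28.8)/2 = 11.55 ft; q_5 = 2.60 × 3.73 × 11.55 = 112.0 ft³/s
w_6 = (57.2 − 40.8)/2 = 8.2 ft; q_6 = 2.62 × 3.59 × 8.2 = 77.13 ft³/s
w_7 = (69.9 − 51.9)/2 = 9 ft; q_7 = 2.32 × 2.41 × 9 = 50.32 ft³/s
Stations 1, 8 contribute zero (depth or velocity is 0).
Q = Σ qᵢ = 453.5 ft³/s

453 ft³/s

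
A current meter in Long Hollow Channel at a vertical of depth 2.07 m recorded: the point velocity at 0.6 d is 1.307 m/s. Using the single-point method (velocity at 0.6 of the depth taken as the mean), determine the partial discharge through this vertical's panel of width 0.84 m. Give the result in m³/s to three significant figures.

2.27 m³/s

v̄ = v₀.₆ = 1.307 m/s
q = v̄ × d × w = 1.307 × 2.07 × 0.84 = 2.273 m³/s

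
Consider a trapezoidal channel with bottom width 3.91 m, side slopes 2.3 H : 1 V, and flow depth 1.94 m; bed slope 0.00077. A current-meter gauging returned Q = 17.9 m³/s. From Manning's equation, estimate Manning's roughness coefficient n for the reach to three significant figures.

A = (b + z·y)·y = (3.91 + 2.3×1.94)×1.94 = 16.24 m²
P = b + 2y√(1+z²) = 3.91 + 2×1.94×√(1+2.3²) = 13.64 m
R = A/P = 16.24/13.64 = 1.191 m
n = (1/Q)·A·R^(2/3)·S^(1/2) = (1/17.9) × 16.24 × 1.123 × 0.02775 = 0.02828

0.0283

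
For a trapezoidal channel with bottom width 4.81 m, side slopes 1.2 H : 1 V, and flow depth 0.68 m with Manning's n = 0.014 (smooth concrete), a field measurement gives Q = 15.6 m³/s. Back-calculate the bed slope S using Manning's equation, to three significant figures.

0.00720

A = (b + z·y)·y = (4.81 + 1.2×0.68)×0.68 = 3.826 m²
P = b + 2y√(1+z²) = 4.81 + 2×0.68×√(1+1.2²) = 6.934 m
R = A/P = 3.826/6.934 = 0.5517 m
S = (Q·n / (1·A·R^(2/3)))² = (15.6×0.014 / (1×3.826×0.6727))² = 0.007203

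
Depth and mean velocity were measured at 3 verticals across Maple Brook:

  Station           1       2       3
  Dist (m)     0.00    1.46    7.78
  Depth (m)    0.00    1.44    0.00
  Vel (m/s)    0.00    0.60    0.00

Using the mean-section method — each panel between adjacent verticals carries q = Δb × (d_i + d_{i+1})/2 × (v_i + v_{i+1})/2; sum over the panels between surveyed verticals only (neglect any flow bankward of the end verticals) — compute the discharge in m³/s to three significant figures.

Panel 1-2: Δb = 1.46 m, d̄ = (0.00+1.44)/2 = 0.72, v̄ = (0.00+0.60)/2 = 0.3 → q = 1.46×0.72×0.3 = 0.3154 m³/s
Panel 2-3: Δb = 6.32 m, d̄ = (1.44+0.00)/2 = 0.72, v̄ = (0.60+0.00)/2 = 0.3 → q = 6.32×0.72×0.3 = 1.365 m³/s
Q = Σ q = 1.680 m³/s

1.68 m³/s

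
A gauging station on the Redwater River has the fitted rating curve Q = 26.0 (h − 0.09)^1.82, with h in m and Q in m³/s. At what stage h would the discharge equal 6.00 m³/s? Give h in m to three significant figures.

0.537 m

h − h₀ = (Q/C)^(1/b) = (6.00/26.0)^(1/1.82) = 0.4468 m
h = 0.09 + 0.4468 = 0.5368 m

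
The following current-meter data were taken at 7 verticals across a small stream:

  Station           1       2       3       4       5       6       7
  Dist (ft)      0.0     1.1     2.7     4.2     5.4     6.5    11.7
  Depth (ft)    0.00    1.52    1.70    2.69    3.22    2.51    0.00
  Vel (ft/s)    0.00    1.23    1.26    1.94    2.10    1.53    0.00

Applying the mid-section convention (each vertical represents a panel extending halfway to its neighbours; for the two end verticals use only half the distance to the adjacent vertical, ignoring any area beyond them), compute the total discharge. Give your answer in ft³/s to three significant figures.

32.8 ft³/s

w_2 = (2.7 − 0.0)/2 = 1.35 ft; q_2 = 1.23 × 1.52 × 1.35 = 2.524 ft³/s
w_3 = (4.2 − 1.1)/2 = 1.55 ft; q_3 = 1.26 × 1.70 × 1.55 = 3.320 ft³/s
w_4 = (5.4 − 2.7)/2 = 1.35 ft; q_4 = 1.94 × 2.69 × 1.35 = 7.045 ft³/s
w_5 = (6.5 − 4.2)/2 = 1.15 ft; q_5 = 2.10 × 3.22 × 1.15 = 7.776 ft³/s
w_6 = (11.7 − 5.4)/2 = 3.15 ft; q_6 = 1.53 × 2.51 × 3.15 = 12.10 ft³/s
Stations 1, 7 contribute zero (depth or velocity is 0).
Q = Σ qᵢ = 32.76 ft³/s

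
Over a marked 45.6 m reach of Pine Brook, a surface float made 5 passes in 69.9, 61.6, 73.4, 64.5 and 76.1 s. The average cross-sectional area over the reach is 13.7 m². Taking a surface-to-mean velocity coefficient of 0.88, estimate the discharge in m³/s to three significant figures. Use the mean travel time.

7.96 m³/s

t̄ = (69.9 + 61.6 + 73.4 + 64.5 + 76.1) / 5 = 69.1 s
v_surface = L / t̄ = 45.6 / 69.1 = 0.6599 m/s
v_mean = 0.88 × 0.6599 = 0.5807 m/s
Q = A × v_mean = 13.7 × 0.5807 = 7.956 m³/s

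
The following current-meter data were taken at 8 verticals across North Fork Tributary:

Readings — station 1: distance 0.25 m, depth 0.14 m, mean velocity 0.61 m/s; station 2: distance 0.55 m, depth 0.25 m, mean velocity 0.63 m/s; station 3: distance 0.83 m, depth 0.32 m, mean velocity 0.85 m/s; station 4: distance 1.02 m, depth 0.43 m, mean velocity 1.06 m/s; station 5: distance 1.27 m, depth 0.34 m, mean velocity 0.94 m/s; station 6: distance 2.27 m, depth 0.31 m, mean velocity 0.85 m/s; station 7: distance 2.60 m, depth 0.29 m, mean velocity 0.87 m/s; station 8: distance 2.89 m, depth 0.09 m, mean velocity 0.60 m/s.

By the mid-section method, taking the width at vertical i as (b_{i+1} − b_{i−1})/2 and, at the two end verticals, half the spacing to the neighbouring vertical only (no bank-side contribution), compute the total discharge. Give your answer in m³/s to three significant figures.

w_1 = (0.55 − 0.25)/2 = 0.15 m; q_1 = 0.61 × 0.14 × 0.15 = 0.01281 m³/s
w_2 = (0.83 − 0.25)/2 = 0.29 m; q_2 = 0.63 × 0.25 × 0.29 = 0.04568 m³/s
w_3 = (1.02 − 0.55)/2 = 0.235 m; q_3 = 0.85 × 0.32 × 0.235 = 0.06392 m³/s
w_4 = (1.27 − 0.83)/2 = 0.22 m; q_4 = 1.06 × 0.43 × 0.22 = 0.1003 m³/s
w_5 = (2.27 − 1.02)/2 = 0.625 m; q_5 = 0.94 × 0.34 × 0.625 = 0.1998 m³/s
w_6 = (2.60 − 1.27)/2 = 0.665 m; q_6 = 0.85 × 0.31 × 0.665 = 0.1752 m³/s
w_7 = (2.89 − 2.27)/2 = 0.31 m; q_7 = 0.87 × 0.29 × 0.31 = 0.07821 m³/s
w_8 = (2.89 − 2.60)/2 = 0.145 m; q_8 = 0.60 × 0.09 × 0.145 = 0.007830 m³/s
Q = Σ qᵢ = 0.6837 m³/s

0.684 m³/s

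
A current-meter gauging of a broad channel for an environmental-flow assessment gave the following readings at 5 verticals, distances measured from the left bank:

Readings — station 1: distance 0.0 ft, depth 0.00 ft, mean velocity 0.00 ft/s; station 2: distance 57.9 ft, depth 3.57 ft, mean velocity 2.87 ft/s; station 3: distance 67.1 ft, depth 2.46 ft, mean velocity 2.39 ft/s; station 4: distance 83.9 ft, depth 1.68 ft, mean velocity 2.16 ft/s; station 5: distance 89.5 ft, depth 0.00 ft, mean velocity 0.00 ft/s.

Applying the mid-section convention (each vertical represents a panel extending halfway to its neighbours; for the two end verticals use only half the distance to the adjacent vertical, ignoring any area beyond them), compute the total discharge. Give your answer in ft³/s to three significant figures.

461 ft³/s

w_2 = (67.1 − 0.0)/2 = 33.55 ft; q_2 = 2.87 × 3.57 × 33.55 = 343.7 ft³/s
w_3 = (83.9 − 57.9)/2 = 13 ft; q_3 = 2.39 × 2.46 × 13 = 76.43 ft³/s
w_4 = (89.5 − 67.1)/2 = 11.2 ft; q_4 = 2.16 × 1.68 × 11.2 = 40.64 ft³/s
Stations 1, 5 contribute zero (depth or velocity is 0).
Q = Σ qᵢ = 460.8 ft³/s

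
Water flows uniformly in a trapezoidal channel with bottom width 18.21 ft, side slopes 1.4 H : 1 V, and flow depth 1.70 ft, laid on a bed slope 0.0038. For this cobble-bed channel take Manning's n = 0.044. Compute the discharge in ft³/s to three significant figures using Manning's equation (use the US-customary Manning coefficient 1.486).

93.6 ft³/s

A = (b + z·y)·y = (18.21 + 1.4×1.70)×1.70 = 35.00 ft²
P = b + 2y√(1+z²) = 18.21 + 2×1.70×√(1+1.4²) = 24.06 ft
R = A/P = 35.00/24.06 = 1.455 ft
Q = (1.486/n)·A·R^(2/3)·S^(1/2) = (1.486/0.044) × 35.00 × 1.455^(2/3) × 0.0038^(1/2) = 93.56 ft³/s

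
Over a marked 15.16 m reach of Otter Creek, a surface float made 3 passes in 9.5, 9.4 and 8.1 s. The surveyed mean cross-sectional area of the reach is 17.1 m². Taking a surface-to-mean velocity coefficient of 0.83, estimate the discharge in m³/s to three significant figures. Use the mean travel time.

23.9 m³/s

t̄ = (9.5 + 9.4 + 8.1) / 3 = 9 s
v_surface = L / t̄ = 15.16 / 9 = 1.684 m/s
v_mean = 0.83 × 1.684 = 1.398 m/s
Q = A × v_mean = 17.1 × 1.398 = 23.91 m³/s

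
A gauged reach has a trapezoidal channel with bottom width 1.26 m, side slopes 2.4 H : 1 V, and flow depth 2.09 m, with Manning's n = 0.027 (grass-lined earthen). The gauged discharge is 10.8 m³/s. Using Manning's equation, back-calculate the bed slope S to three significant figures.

A = (b + z·y)·y = (1.26 + 2.4×2.09)×2.09 = 13.12 m²
P = b + 2y√(1+z²) = 1.26 + 2×2.09×√(1+2.4²) = 12.13 m
R = A/P = 13.12/12.13 = 1.082 m
S = (Q·n / (1·A·R^(2/3)))² = (10.8×0.027 / (1×13.12×1.054))² = 0.0004452

0.000445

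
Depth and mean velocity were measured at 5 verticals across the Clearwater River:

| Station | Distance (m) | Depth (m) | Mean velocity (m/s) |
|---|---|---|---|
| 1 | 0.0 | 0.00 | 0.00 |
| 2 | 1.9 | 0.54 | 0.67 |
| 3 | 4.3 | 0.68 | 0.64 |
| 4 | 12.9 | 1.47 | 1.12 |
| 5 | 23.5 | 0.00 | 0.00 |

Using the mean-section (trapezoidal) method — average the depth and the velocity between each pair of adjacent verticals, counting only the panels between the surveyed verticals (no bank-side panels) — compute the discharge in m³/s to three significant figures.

Panel 1-2: Δb = 1.9 m, d̄ = (0.00+0.54)/2 = 0.27, v̄ = (0.00+0.67)/2 = 0.335 → q = 1.9×0.27×0.335 = 0.1719 m³/s
Panel 2-3: Δb = 2.4 m, d̄ = (0.54+0.68)/2 = 0.61, v̄ = (0.67+0.64)/2 = 0.655 → q = 2.4×0.61×0.655 = 0.9589 m³/s
Panel 3-4: Δb = 8.6 m, d̄ = (0.68+1.47)/2 = 1.075, v̄ = (0.64+1.12)/2 = 0.88 → q = 8.6×1.075×0.88 = 8.136 m³/s
Panel 4-5: Δb = 10.6 m, d̄ = (1.47+0.00)/2 = 0.735, v̄ = (1.12+0.00)/2 = 0.56 → q = 10.6×0.735×0.56 = 4.363 m³/s
Q = Σ q = 13.63 m³/s

13.6 m³/s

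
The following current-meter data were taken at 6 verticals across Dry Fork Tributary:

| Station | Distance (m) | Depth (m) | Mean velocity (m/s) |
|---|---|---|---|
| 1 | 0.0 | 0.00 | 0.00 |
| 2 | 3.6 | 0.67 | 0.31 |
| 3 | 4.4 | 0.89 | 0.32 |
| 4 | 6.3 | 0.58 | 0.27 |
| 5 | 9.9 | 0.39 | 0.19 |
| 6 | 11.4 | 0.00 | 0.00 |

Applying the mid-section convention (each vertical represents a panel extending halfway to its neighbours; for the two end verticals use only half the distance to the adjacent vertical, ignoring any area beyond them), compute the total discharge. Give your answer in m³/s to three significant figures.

w_2 = (4.4 − 0.0)/2 = 2.2 m; q_2 = 0.31 × 0.67 × 2.2 = 0.4569 m³/s
w_3 = (6.3 − 3.6)/2 = 1.35 m; q_3 = 0.32 × 0.89 × 1.35 = 0.3845 m³/s
w_4 = (9.9 − 4.4)/2 = 2.75 m; q_4 = 0.27 × 0.58 × 2.75 = 0.4307 m³/s
w_5 = (11.4 − 6.3)/2 = 2.55 m; q_5 = 0.19 × 0.39 × 2.55 = 0.1890 m³/s
Stations 1, 6 contribute zero (depth or velocity is 0).
Q = Σ qᵢ = 1.461 m³/s

1.46 m³/s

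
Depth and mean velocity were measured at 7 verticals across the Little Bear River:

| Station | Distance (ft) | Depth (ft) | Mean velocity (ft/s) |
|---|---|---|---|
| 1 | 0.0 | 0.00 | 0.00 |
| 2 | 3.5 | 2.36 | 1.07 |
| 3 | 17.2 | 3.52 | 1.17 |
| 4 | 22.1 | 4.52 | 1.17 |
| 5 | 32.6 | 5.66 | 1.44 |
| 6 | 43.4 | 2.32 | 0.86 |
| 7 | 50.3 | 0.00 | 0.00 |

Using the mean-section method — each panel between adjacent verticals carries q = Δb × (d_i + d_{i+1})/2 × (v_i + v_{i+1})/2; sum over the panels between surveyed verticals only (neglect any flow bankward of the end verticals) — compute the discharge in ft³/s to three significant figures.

193 ft³/s

Panel 1-2: Δb = 3.5 ft, d̄ = (0.00+2.36)/2 = 1.18, v̄ = (0.00+1.07)/2 = 0.535 → q = 3.5×1.18×0.535 = 2.210 ft³/s
Panel 2-3: Δb = 13.7 ft, d̄ = (2.36+3.52)/2 = 2.94, v̄ = (1.07+1.17)/2 = 1.12 → q = 13.7×2.94×1.12 = 45.11 ft³/s
Panel 3-4: Δb = 4.9 ft, d̄ = (3.52+4.52)/2 = 4.02, v̄ = (1.17+1.17)/2 = 1.17 → q = 4.9×4.02×1.17 = 23.05 ft³/s
Panel 4-5: Δb = 10.5 ft, d̄ = (4.52+5.66)/2 = 5.09, v̄ = (1.17+1.44)/2 = 1.305 → q = 10.5×5.09×1.305 = 69.75 ft³/s
Panel 5-6: Δb = 10.8 ft, d̄ = (5.66+2.32)/2 = 3.99, v̄ = (1.44+0.86)/2 = 1.15 → q = 10.8×3.99×1.15 = 49.56 ft³/s
Panel 6-7: Δb = 6.9 ft, d̄ = (2.32+0.00)/2 = 1.16, v̄ = (0.86+0.00)/2 = 0.43 → q = 6.9×1.16×0.43 = 3.442 ft³/s
Q = Σ q = 193.1 ft³/s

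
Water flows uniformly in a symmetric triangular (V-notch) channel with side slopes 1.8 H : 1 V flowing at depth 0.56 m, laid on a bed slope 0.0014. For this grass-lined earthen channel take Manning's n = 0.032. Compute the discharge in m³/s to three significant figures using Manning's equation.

0.258 m³/s

A = z·y² = 1.8×0.56² = 0.5645 m²
P = 2y√(1+z²) = 2×0.56×√(1+1.8²) = 2.306 m
R = A/P = 0.5645/2.306 = 0.2448 m
Q = (1/n)·A·R^(2/3)·S^(1/2) = (1/0.032) × 0.5645 × 0.2448^(2/3) × 0.0014^(1/2) = 0.2583 m³/s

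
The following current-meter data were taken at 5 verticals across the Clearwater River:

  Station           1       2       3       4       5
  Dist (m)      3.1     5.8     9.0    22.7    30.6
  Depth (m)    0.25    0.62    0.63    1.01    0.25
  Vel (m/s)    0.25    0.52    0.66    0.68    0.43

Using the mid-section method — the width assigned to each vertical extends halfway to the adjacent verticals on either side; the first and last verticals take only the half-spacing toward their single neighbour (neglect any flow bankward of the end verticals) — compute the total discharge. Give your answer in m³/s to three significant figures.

12.4 m³/s

w_1 = (5.8 − 3.1)/2 = 1.35 m; q_1 = 0.25 × 0.25 × 1.35 = 0.08438 m³/s
w_2 = (9.0 − 3.1)/2 = 2.95 m; q_2 = 0.52 × 0.62 × 2.95 = 0.9511 m³/s
w_3 = (22.7 − 5.8)/2 = 8.45 m; q_3 = 0.66 × 0.63 × 8.45 = 3.514 m³/s
w_4 = (30.6 − 9.0)/2 = 10.8 m; q_4 = 0.68 × 1.01 × 10.8 = 7.417 m³/s
w_5 = (30.6 − 22.7)/2 = 3.95 m; q_5 = 0.43 × 0.25 × 3.95 = 0.4246 m³/s
Q = Σ qᵢ = 12.39 m³/s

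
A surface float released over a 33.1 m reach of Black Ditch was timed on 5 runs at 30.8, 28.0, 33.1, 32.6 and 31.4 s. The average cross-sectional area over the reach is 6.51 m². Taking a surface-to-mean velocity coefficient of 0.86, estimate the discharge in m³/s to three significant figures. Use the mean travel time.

5.94 m³/s

t̄ = (30.8 + 28.0 + 33.1 + 32.6 + 31.4) / 5 = 31.18 s
v_surface = L / t̄ = 33.1 / 31.18 = 1.062 m/s
v_mean = 0.86 × 1.062 = 0.9130 m/s
Q = A × v_mean = 6.51 × 0.9130 = 5.943 m³/s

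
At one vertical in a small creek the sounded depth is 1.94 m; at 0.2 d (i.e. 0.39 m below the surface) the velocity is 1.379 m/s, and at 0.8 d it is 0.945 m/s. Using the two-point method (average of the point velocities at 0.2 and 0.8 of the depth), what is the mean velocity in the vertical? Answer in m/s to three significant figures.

v̄ = (1.379 + 0.945) / 2 = 1.162 m/s

1.16 m/s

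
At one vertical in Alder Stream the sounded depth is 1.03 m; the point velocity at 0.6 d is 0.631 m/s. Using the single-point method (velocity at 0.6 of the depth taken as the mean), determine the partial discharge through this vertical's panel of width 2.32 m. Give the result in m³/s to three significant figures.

1.51 m³/s

v̄ = v₀.₆ = 0.631 m/s
q = v̄ × d × w = 0.6310 × 1.03 × 2.32 = 1.508 m³/s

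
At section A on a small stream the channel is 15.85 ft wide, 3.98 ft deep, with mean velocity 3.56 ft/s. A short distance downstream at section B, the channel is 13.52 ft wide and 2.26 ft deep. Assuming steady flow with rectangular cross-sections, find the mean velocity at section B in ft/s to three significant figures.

7.35 ft/s

Q = A₁V₁ = (15.85×3.98) × 3.56 = 224.6 ft³/s
A₂ = 13.52 × 2.26 = 30.56 ft²
V₂ = Q/A₂ = 224.6/30.56 = 7.350 ft/s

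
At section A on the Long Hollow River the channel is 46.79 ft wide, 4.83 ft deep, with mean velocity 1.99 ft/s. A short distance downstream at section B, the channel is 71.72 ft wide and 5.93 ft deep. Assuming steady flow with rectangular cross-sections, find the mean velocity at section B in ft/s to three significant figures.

1.06 ft/s

Q = A₁V₁ = (46.79×4.83) × 1.99 = 449.7 ft³/s
A₂ = 71.72 × 5.93 = 425.3 ft²
V₂ = Q/A₂ = 449.7/425.3 = 1.057 ft/s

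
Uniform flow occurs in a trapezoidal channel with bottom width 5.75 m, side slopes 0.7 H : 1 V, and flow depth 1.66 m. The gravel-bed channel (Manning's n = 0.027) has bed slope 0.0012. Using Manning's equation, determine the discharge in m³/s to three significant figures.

A = (b + z·y)·y = (5.75 + 0.7×1.66)×1.66 = 11.47 m²
P = b + 2y√(1+z²) = 5.75 + 2×1.66×√(1+0.7²) = 9.803 m
R = A/P = 11.47/9.803 = 1.171 m
Q = (1/n)·A·R^(2/3)·S^(1/2) = (1/0.027) × 11.47 × 1.171^(2/3) × 0.0012^(1/2) = 16.35 m³/s

16.4 m³/s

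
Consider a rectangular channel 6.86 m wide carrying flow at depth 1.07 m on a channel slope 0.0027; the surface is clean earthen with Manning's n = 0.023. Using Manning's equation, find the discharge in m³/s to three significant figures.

A = b·y = 6.86 × 1.07 = 7.340 m²
P = b + 2y = 6.86 + 2×1.07 = 9.000 m
R = A/P = 7.340/9.000 = 0.8156 m
Q = (1/n)·A·R^(2/3)·S^(1/2) = (1/0.023) × 7.340 × 0.8156^(2/3) × 0.0027^(1/2) = 14.48 m³/s

14.5 m³/s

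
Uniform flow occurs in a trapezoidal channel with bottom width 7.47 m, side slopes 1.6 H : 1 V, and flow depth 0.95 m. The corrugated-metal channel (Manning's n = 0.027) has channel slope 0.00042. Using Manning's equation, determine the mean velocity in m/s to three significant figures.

0.639 m/s

A = (b + z·y)·y = (7.47 + 1.6×0.95)×0.95 = 8.541 m²
P = b + 2y√(1+z²) = 7.47 + 2×0.95×√(1+1.6²) = 11.05 m
R = A/P = 8.541/11.05 = 0.7726 m
Q = (1/n)·A·R^(2/3)·S^(1/2) = (1/0.027) × 8.541 × 0.7726^(2/3) × 0.00042^(1/2) = 5.458 m³/s
V = Q/A = 5.458/8.541 = 0.6391 m/s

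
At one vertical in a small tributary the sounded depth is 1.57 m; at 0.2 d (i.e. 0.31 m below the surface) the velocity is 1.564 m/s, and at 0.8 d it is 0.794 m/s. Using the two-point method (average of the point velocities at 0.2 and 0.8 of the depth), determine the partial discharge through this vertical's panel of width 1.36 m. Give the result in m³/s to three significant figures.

v̄ = (1.564 + 0.794) / 2 = 1.179 m/s
q = v̄ × d × w = 1.179 × 1.57 × 1.36 = 2.517 m³/s

2.52 m³/s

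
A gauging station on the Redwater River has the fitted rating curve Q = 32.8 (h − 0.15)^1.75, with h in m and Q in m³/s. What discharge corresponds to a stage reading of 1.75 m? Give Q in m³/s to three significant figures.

Q = 32.8 × (1.75 − 0.15)^1.75 = 32.8 × 1.6^1.75 = 74.66 m³/s

74.7 m³/s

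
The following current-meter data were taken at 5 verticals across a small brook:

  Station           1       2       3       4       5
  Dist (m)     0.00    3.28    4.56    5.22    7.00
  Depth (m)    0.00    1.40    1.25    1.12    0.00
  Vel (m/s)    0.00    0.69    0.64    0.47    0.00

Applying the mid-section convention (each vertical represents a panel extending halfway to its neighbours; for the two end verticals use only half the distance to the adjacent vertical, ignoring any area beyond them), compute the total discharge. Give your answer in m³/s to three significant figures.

3.62 m³/s

w_2 = (4.56 − 0.00)/2 = 2.28 m; q_2 = 0.69 × 1.40 × 2.28 = 2.202 m³/s
w_3 = (5.22 − 3.28)/2 = 0.97 m; q_3 = 0.64 × 1.25 × 0.97 = 0.7760 m³/s
w_4 = (7.00 − 4.56)/2 = 1.22 m; q_4 = 0.47 × 1.12 × 1.22 = 0.6422 m³/s
Stations 1, 5 contribute zero (depth or velocity is 0).
Q = Σ qᵢ = 3.621 m³/s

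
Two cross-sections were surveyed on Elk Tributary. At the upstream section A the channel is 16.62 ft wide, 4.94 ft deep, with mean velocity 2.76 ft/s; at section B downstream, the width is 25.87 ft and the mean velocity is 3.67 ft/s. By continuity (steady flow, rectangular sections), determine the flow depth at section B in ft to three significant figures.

Q = A₁V₁ = (16.62×4.94) × 2.76 = 226.6 ft³/s
d₂ = Q/(b₂ V₂) = 226.6/(25.87×3.67) = 2.387 ft

2.39 ft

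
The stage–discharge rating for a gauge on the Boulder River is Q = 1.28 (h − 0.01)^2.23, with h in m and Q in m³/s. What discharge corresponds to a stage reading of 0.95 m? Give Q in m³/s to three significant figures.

Q = 1.28 × (0.95 − 0.01)^2.23 = 1.28 × 0.94^2.23 = 1.115 m³/s

1.12 m³/s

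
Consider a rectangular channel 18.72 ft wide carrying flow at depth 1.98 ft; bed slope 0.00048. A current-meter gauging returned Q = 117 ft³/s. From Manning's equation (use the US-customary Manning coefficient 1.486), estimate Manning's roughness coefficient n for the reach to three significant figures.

0.0143

A = b·y = 18.72 × 1.98 = 37.07 ft²
P = b + 2y = 18.72 + 2×1.98 = 22.68 ft
R = A/P = 37.07/22.68 = 1.634 ft
n = (1.486/Q)·A·R^(2/3)·S^(1/2) = (1.486/117) × 37.07 × 1.387 × 0.02191 = 0.01431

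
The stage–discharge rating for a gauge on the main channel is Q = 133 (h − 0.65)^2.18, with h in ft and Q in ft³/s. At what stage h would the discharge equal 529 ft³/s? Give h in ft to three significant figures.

2.53 ft

h − h₀ = (Q/C)^(1/b) = (529/133)^(1/2.18) = 1.884 ft
h = 0.65 + 1.884 = 2.534 ft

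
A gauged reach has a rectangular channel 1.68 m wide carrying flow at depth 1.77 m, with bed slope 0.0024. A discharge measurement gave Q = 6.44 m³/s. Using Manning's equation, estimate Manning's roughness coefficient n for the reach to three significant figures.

A = b·y = 1.68 × 1.77 = 2.974 m²
P = b + 2y = 1.68 + 2×1.77 = 5.220 m
R = A/P = 2.974/5.220 = 0.5697 m
n = (1/Q)·A·R^(2/3)·S^(1/2) = (1/6.44) × 2.974 × 0.6872 × 0.04899 = 0.01554

0.0155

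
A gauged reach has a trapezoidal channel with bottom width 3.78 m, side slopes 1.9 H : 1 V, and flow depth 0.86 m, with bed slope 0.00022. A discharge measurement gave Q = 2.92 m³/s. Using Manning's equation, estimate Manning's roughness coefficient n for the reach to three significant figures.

A = (b + z·y)·y = (3.78 + 1.9×0.86)×0.86 = 4.656 m²
P = b + 2y√(1+z²) = 3.78 + 2×0.86×√(1+1.9²) = 7.473 m
R = A/P = 4.656/7.473 = 0.6230 m
n = (1/Q)·A·R^(2/3)·S^(1/2) = (1/2.92) × 4.656 × 0.7295 × 0.01483 = 0.01725

0.0173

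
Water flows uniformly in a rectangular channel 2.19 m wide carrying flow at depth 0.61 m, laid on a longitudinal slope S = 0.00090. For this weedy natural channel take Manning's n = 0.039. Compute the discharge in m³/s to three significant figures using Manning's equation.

0.550 m³/s

A = b·y = 2.19 × 0.61 = 1.336 m²
P = b + 2y = 2.19 + 2×0.61 = 3.410 m
R = A/P = 1.336/3.410 = 0.3918 m
Q = (1/n)·A·R^(2/3)·S^(1/2) = (1/0.039) × 1.336 × 0.3918^(2/3) × 0.00090^(1/2) = 0.5502 m³/s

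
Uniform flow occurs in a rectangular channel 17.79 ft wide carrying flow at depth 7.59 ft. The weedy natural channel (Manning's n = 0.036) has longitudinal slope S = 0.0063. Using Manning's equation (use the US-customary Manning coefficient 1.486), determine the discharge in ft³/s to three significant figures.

1130 ft³/s

A = b·y = 17.79 × 7.59 = 135.0 ft²
P = b + 2y = 17.79 + 2×7.59 = 32.97 ft
R = A/P = 135.0/32.97 = 4.095 ft
Q = (1.486/n)·A·R^(2/3)·S^(1/2) = (1.486/0.036) × 135.0 × 4.095^(2/3) × 0.0063^(1/2) = 1132 ft³/s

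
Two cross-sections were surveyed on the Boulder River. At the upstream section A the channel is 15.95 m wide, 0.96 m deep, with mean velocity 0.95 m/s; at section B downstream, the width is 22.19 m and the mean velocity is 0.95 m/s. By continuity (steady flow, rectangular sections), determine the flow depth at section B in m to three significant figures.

Q = A₁V₁ = (15.95×0.96) × 0.95 = 14.55 m³/s
d₂ = Q/(b₂ V₂) = 14.55/(22.19×0.95) = 0.6900 m

0.690 m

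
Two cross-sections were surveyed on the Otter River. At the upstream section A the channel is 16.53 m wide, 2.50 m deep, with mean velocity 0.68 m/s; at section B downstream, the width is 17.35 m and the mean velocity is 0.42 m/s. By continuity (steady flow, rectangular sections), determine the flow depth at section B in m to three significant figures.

Q = A₁V₁ = (16.53×2.50) × 0.68 = 28.10 m³/s
d₂ = Q/(b₂ V₂) = 28.10/(17.35×0.42) = 3.856 m

3.86 m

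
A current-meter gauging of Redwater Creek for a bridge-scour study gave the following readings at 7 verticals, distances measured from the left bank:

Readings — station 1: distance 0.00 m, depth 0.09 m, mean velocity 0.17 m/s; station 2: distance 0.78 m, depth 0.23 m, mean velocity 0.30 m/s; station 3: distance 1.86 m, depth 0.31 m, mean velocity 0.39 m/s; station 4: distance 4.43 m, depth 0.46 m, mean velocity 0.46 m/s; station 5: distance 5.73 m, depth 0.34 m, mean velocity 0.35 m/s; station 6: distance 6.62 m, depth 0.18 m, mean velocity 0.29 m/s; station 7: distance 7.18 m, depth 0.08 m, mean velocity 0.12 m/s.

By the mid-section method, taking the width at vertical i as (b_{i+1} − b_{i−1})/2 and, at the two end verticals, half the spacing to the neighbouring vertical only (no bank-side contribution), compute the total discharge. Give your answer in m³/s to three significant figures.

w_1 = (0.78 − 0.00)/2 = 0.39 m; q_1 = 0.17 × 0.09 × 0.39 = 0.005967 m³/s
w_2 = (1.86 − 0.00)/2 = 0.93 m; q_2 = 0.30 × 0.23 × 0.93 = 0.06417 m³/s
w_3 = (4.43 − 0.78)/2 = 1.825 m; q_3 = 0.39 × 0.31 × 1.825 = 0.2206 m³/s
w_4 = (5.73 − 1.86)/2 = 1.935 m; q_4 = 0.46 × 0.46 × 1.935 = 0.4094 m³/s
w_5 = (6.62 − 4.43)/2 = 1.095 m; q_5 = 0.35 × 0.34 × 1.095 = 0.1303 m³/s
w_6 = (7.18 − 5.73)/2 = 0.725 m; q_6 = 0.29 × 0.18 × 0.725 = 0.03785 m³/s
w_7 = (7.18 − 6.62)/2 = 0.28 m; q_7 = 0.12 × 0.08 × 0.28 = 0.002688 m³/s
Q = Σ qᵢ = 0.8711 m³/s

0.871 m³/s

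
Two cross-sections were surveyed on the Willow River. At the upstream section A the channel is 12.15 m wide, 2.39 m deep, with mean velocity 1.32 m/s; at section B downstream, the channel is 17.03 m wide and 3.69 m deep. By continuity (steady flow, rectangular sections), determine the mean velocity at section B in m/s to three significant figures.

Q = A₁V₁ = (12.15×2.39) × 1.32 = 38.33 m³/s
A₂ = 17.03 × 3.69 = 62.84 m²
V₂ = Q/A₂ = 38.33/62.84 = 0.6100 m/s

0.610 m/s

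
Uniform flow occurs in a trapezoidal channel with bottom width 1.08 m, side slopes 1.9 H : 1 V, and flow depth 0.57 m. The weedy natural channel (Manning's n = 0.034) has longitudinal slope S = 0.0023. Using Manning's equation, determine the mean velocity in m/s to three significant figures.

0.700 m/s

A = (b + z·y)·y = (1.08 + 1.9×0.57)×0.57 = 1.233 m²
P = b + 2y√(1+z²) = 1.08 + 2×0.57×√(1+1.9²) = 3.528 m
R = A/P = 1.233/3.528 = 0.3495 m
Q = (1/n)·A·R^(2/3)·S^(1/2) = (1/0.034) × 1.233 × 0.3495^(2/3) × 0.0023^(1/2) = 0.8629 m³/s
V = Q/A = 0.8629/1.233 = 0.6999 m/s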